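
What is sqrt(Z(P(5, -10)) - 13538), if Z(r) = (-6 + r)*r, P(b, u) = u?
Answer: I*sqrt(13378) ≈ 115.66*I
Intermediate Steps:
Z(r) = r*(-6 + r)
sqrt(Z(P(5, -10)) - 13538) = sqrt(-10*(-6 - 10) - 13538) = sqrt(-10*(-16) - 13538) = sqrt(160 - 13538) = sqrt(-13378) = I*sqrt(13378)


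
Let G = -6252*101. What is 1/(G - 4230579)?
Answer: -1/4862031 ≈ -2.0568e-7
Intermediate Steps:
G = -631452
1/(G - 4230579) = 1/(-631452 - 4230579) = 1/(-4862031) = -1/4862031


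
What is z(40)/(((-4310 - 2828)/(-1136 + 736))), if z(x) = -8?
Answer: -1600/3569 ≈ -0.44830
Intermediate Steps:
z(40)/(((-4310 - 2828)/(-1136 + 736))) = -8*(-1136 + 736)/(-4310 - 2828) = -8/((-7138/(-400))) = -8/((-7138*(-1/400))) = -8/3569/200 = -8*200/3569 = -1600/3569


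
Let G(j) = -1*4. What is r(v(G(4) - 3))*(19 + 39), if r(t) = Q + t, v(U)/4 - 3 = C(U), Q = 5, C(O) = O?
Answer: -638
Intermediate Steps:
G(j) = -4
v(U) = 12 + 4*U
r(t) = 5 + t
r(v(G(4) - 3))*(19 + 39) = (5 + (12 + 4*(-4 - 3)))*(19 + 39) = (5 + (12 + 4*(-7)))*58 = (5 + (12 - 28))*58 = (5 - 16)*58 = -11*58 = -638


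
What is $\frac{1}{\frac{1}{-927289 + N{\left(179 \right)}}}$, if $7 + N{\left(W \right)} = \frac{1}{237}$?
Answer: $- \frac{219769151}{237} \approx -9.273 \cdot 10^{5}$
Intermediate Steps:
$N{\left(W \right)} = - \frac{1658}{237}$ ($N{\left(W \right)} = -7 + \frac{1}{237} = - \frac{1658}{237}$)
$\frac{1}{\frac{1}{-927289 + N{\left(179 \right)}}} = \frac{1}{\frac{1}{-927289 - \frac{1658}{237}}} = \frac{1}{\frac{1}{- \frac{219769151}{237}}} = \frac{1}{- \frac{237}{219769151}} = - \frac{219769151}{237}$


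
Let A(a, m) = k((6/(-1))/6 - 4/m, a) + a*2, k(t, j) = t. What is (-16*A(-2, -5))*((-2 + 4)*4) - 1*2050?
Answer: -7562/5 ≈ -1512.4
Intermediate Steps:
A(a, m) = -1 - 4/m + 2*a (A(a, m) = ((6/(-1))/6 - 4/m) + a*2 = ((6*(-1))*(⅙) - 4/m) + 2*a = (-6*⅙ - 4/m) + 2*a = (-1 - 4/m) + 2*a = -1 - 4/m + 2*a)
(-16*A(-2, -5))*((-2 + 4)*4) - 1*2050 = (-16*(-1 - 4/(-5) + 2*(-2)))*((-2 + 4)*4) - 1*2050 = (-16*(-1 - 4*(-⅕) - 4))*(2*4) - 2050 = -16*(-1 + ⅘ - 4)*8 - 2050 = -16*(-21/5)*8 - 2050 = (336/5)*8 - 2050 = 2688/5 - 2050 = -7562/5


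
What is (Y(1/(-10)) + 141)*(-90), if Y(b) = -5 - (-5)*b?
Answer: -12195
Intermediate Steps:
Y(b) = -5 + 5*b
(Y(1/(-10)) + 141)*(-90) = ((-5 + 5/(-10)) + 141)*(-90) = ((-5 + 5*(-1/10)) + 141)*(-90) = ((-5 - 1/2) + 141)*(-90) = (-11/2 + 141)*(-90) = (271/2)*(-90) = -12195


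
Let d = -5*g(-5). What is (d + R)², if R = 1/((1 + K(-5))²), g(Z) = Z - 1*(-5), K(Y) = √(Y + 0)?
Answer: (1 + I*√5)⁻⁴ ≈ -0.0030864 + 0.027606*I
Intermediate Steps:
K(Y) = √Y
g(Z) = 5 + Z (g(Z) = Z + 5 = 5 + Z)
R = (1 + I*√5)⁻² (R = 1/((1 + √(-5))²) = 1/((1 + I*√5)²) = (1 + I*√5)⁻² ≈ -0.11111 - 0.12423*I)
d = 0 (d = -5*(5 - 5) = -5*0 = 0)
(d + R)² = (0 + (1 + I*√5)⁻²)² = ((1 + I*√5)⁻²)² = (1 + I*√5)⁻⁴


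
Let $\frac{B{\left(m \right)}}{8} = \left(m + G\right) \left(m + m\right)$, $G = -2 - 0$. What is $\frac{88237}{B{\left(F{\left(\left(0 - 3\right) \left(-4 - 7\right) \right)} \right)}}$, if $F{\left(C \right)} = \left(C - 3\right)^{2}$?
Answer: $\frac{88237}{12931200} \approx 0.0068236$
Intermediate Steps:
$G = -2$ ($G = -2 + 0 = -2$)
$F{\left(C \right)} = \left(-3 + C\right)^{2}$
$B{\left(m \right)} = 16 m \left(-2 + m\right)$ ($B{\left(m \right)} = 8 \left(m - 2\right) \left(m + m\right) = 8 \left(-2 + m\right) 2 m = 8 \cdot 2 m \left(-2 + m\right) = 16 m \left(-2 + m\right)$)
$\frac{88237}{B{\left(F{\left(\left(0 - 3\right) \left(-4 - 7\right) \right)} \right)}} = \frac{88237}{16 \left(-3 + \left(0 - 3\right) \left(-4 - 7\right)\right)^{2} \left(-2 + \left(-3 + \left(0 - 3\right) \left(-4 - 7\right)\right)^{2}\right)} = \frac{88237}{16 \left(-3 - -33\right)^{2} \left(-2 + \left(-3 - -33\right)^{2}\right)} = \frac{88237}{16 \left(-3 + 33\right)^{2} \left(-2 + \left(-3 + 33\right)^{2}\right)} = \frac{88237}{16 \cdot 30^{2} \left(-2 + 30^{2}\right)} = \frac{88237}{16 \cdot 900 \left(-2 + 900\right)} = \frac{88237}{16 \cdot 900 \cdot 898} = \frac{88237}{12931200}$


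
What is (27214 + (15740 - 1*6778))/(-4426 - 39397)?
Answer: -36176/43823 ≈ -0.82550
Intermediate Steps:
(27214 + (15740 - 1*6778))/(-4426 - 39397) = (27214 + (15740 - 6778))/(-43823) = (27214 + 8962)*(-1/43823) = 36176*(-1/43823) = -36176/43823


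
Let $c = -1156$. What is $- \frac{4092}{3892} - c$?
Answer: $\frac{1123765}{973} \approx 1154.9$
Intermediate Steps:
$- \frac{4092}{3892} - c = - \frac{4092}{3892} - -1156 = \left(-4092\right) \frac{1}{3892} + 1156 = - \frac{1023}{973} + 1156 = \frac{1123765}{973}$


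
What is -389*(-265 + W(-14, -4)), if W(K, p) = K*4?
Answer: 124869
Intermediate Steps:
W(K, p) = 4*K
-389*(-265 + W(-14, -4)) = -389*(-265 + 4*(-14)) = -389*(-265 - 56) = -389*(-321) = 124869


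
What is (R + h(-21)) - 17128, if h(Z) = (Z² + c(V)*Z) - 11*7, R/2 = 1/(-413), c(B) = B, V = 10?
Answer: -7010264/413 ≈ -16974.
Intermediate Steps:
R = -2/413 (R = 2/(-413) = 2*(-1/413) = -2/413 ≈ -0.0048426)
h(Z) = -77 + Z² + 10*Z (h(Z) = (Z² + 10*Z) - 11*7 = (Z² + 10*Z) - 77 = -77 + Z² + 10*Z)
(R + h(-21)) - 17128 = (-2/413 + (-77 + (-21)² + 10*(-21))) - 17128 = (-2/413 + (-77 + 441 - 210)) - 17128 = (-2/413 + 154) - 17128 = 63600/413 - 17128 = -7010264/413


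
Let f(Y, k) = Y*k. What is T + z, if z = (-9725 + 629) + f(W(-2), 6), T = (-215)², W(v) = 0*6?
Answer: 37129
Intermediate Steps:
W(v) = 0
T = 46225
z = -9096 (z = (-9725 + 629) + 0*6 = -9096 + 0 = -9096)
T + z = 46225 - 9096 = 37129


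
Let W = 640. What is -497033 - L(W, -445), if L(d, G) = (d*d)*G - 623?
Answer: 181775590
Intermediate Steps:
L(d, G) = -623 + G*d² (L(d, G) = d²*G - 623 = G*d² - 623 = -623 + G*d²)
-497033 - L(W, -445) = -497033 - (-623 - 445*640²) = -497033 - (-623 - 445*409600) = -497033 - (-623 - 182272000) = -497033 - 1*(-182272623) = -497033 + 182272623 = 181775590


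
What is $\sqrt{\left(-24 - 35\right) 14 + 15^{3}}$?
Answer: $\sqrt{2549} \approx 50.488$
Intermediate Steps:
$\sqrt{\left(-24 - 35\right) 14 + 15^{3}} = \sqrt{\left(-59\right) 14 + 3375} = \sqrt{-826 + 3375} = \sqrt{2549}$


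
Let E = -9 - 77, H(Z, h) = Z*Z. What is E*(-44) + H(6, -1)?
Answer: 3820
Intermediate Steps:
H(Z, h) = Z**2
E = -86
E*(-44) + H(6, -1) = -86*(-44) + 6**2 = 3784 + 36 = 3820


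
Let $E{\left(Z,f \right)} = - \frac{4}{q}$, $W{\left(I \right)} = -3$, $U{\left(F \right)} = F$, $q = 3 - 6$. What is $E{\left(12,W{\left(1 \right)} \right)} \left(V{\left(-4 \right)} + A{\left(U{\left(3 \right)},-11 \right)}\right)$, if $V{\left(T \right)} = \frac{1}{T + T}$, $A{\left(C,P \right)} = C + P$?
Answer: $- \frac{65}{6} \approx -10.833$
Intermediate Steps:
$q = -3$
$V{\left(T \right)} = \frac{1}{2 T}$
$E{\left(Z,f \right)} = \frac{4}{3}$ ($E{\left(Z,f \right)} = - \frac{4}{-3} = \left(-4\right) \left(- \frac{1}{3}\right) = \frac{4}{3}$)
$E{\left(12,W{\left(1 \right)} \right)} \left(V{\left(-4 \right)} + A{\left(U{\left(3 \right)},-11 \right)}\right) = \frac{4 \left(\frac{1}{2 \left(-4\right)} + \left(3 - 11\right)\right)}{3} = \frac{4 \left(\frac{1}{2} \left(- \frac{1}{4}\right) - 8\right)}{3} = \frac{4 \left(- \frac{1}{8} - 8\right)}{3} = \frac{4}{3} \left(- \frac{65}{8}\right) = - \frac{65}{6}$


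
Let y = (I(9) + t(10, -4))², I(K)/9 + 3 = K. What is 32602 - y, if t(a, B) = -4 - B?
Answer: 29686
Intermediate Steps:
I(K) = -27 + 9*K
y = 2916 (y = ((-27 + 9*9) + (-4 - 1*(-4)))² = ((-27 + 81) + (-4 + 4))² = (54 + 0)² = 54² = 2916)
32602 - y = 32602 - 1*2916 = 32602 - 2916 = 29686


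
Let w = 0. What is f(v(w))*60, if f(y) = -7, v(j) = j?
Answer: -420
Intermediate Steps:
f(v(w))*60 = -7*60 = -420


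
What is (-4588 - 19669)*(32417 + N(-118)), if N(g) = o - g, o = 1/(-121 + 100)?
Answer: -16573207138/21 ≈ -7.8920e+8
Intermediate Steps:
o = -1/21 (o = 1/(-21) = -1/21 ≈ -0.047619)
N(g) = -1/21 - g
(-4588 - 19669)*(32417 + N(-118)) = (-4588 - 19669)*(32417 + (-1/21 - 1*(-118))) = -24257*(32417 + (-1/21 + 118)) = -24257*(32417 + 2477/21) = -24257*683234/21 = -16573207138/21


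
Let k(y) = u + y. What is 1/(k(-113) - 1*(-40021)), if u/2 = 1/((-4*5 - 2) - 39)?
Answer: 61/2434386 ≈ 2.5058e-5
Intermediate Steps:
u = -2/61 (u = 2/((-4*5 - 2) - 39) = 2/((-20 - 2) - 39) = 2/(-22 - 39) = 2/(-61) = 2*(-1/61) = -2/61 ≈ -0.032787)
k(y) = -2/61 + y
1/(k(-113) - 1*(-40021)) = 1/((-2/61 - 113) - 1*(-40021)) = 1/(-6895/61 + 40021) = 1/(2434386/61) = 61/2434386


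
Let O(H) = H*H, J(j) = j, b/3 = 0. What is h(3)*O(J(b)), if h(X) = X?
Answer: 0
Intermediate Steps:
b = 0 (b = 3*0 = 0)
O(H) = H**2
h(3)*O(J(b)) = 3*0**2 = 3*0 = 0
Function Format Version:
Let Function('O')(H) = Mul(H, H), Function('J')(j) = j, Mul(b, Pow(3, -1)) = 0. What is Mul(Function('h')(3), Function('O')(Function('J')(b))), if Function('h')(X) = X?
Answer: 0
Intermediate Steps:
b = 0 (b = Mul(3, 0) = 0)
Function('O')(H) = Pow(H, 2)
Mul(Function('h')(3), Function('O')(Function('J')(b))) = Mul(3, Pow(0, 2)) = Mul(3, 0) = 0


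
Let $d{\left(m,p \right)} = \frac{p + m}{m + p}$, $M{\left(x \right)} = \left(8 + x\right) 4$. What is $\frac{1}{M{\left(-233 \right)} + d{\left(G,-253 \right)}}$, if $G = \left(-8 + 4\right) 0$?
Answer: $- \frac{1}{899} \approx -0.0011123$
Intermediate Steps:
$M{\left(x \right)} = 32 + 4 x$
$G = 0$ ($G = \left(-4\right) 0 = 0$)
$d{\left(m,p \right)} = 1$ ($d{\left(m,p \right)} = \frac{m + p}{m + p} = 1$)
$\frac{1}{M{\left(-233 \right)} + d{\left(G,-253 \right)}} = \frac{1}{\left(32 + 4 \left(-233\right)\right) + 1} = \frac{1}{\left(32 - 932\right) + 1} = \frac{1}{-900 + 1} = \frac{1}{-899} = - \frac{1}{899}$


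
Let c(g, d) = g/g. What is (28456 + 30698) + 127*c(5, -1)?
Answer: 59281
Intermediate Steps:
c(g, d) = 1
(28456 + 30698) + 127*c(5, -1) = (28456 + 30698) + 127*1 = 59154 + 127 = 59281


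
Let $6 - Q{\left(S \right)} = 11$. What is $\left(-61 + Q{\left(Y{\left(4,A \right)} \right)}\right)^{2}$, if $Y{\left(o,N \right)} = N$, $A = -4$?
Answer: $4356$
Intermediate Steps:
$Q{\left(S \right)} = -5$ ($Q{\left(S \right)} = 6 - 11 = -5$)
$\left(-61 + Q{\left(Y{\left(4,A \right)} \right)}\right)^{2} = \left(-61 - 5\right)^{2} = \left(-66\right)^{2} = 4356$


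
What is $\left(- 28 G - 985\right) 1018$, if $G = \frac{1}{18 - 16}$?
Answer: $-1016982$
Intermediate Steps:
$G = \frac{1}{2} \approx 0.5$
$\left(- 28 G - 985\right) 1018 = \left(\left(-28\right) \frac{1}{2} - 985\right) 1018 = \left(-14 - 985\right) 1018 = \left(-999\right) 1018 = -1016982$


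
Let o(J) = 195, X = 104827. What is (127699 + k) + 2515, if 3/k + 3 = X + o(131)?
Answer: 13674944069/105019 ≈ 1.3021e+5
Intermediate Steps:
k = 3/105019 (k = 3/(-3 + (104827 + 195)) = 3/(-3 + 105022) = 3/105019 ≈ 2.8566e-5)
(127699 + k) + 2515 = (127699 + 3/105019) + 2515 = 13410821284/105019 + 2515 = 13674944069/105019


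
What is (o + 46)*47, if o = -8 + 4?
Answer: 1974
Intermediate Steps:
o = -4
(o + 46)*47 = (-4 + 46)*47 = 42*47 = 1974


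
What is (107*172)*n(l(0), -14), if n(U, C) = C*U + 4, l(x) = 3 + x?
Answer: -699352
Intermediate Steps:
n(U, C) = 4 + C*U
(107*172)*n(l(0), -14) = (107*172)*(4 - 14*(3 + 0)) = 18404*(4 - 14*3) = 18404*(4 - 42) = 18404*(-38) = -699352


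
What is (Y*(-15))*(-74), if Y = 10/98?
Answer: 5550/49 ≈ 113.27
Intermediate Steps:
Y = 5/49 (Y = 10*(1/98) = 5/49 ≈ 0.10204)
(Y*(-15))*(-74) = ((5/49)*(-15))*(-74) = -75/49*(-74) = 5550/49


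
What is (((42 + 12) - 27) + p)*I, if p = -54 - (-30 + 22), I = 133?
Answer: -2527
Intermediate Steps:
p = -46 (p = -54 - 1*(-8) = -54 + 8 = -46)
(((42 + 12) - 27) + p)*I = (((42 + 12) - 27) - 46)*133 = ((54 - 27) - 46)*133 = (27 - 46)*133 = -19*133 = -2527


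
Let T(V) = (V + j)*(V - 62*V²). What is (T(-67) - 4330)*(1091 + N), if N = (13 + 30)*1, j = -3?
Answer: 22093291080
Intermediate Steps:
N = 43 (N = 43*1 = 43)
T(V) = (-3 + V)*(V - 62*V²) (T(V) = (V - 3)*(V - 62*V²) = (-3 + V)*(V - 62*V²))
(T(-67) - 4330)*(1091 + N) = (-67*(-3 - 62*(-67)² + 187*(-67)) - 4330)*(1091 + 43) = (-67*(-3 - 62*4489 - 12529) - 4330)*1134 = (-67*(-3 - 278318 - 12529) - 4330)*1134 = (-67*(-290850) - 4330)*1134 = (19486950 - 4330)*1134 = 19482620*1134 = 22093291080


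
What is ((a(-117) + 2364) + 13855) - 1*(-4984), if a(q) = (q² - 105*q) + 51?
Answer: 47228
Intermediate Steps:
a(q) = 51 + q² - 105*q
((a(-117) + 2364) + 13855) - 1*(-4984) = (((51 + (-117)² - 105*(-117)) + 2364) + 13855) - 1*(-4984) = (((51 + 13689 + 12285) + 2364) + 13855) + 4984 = ((26025 + 2364) + 13855) + 4984 = (28389 + 13855) + 4984 = 42244 + 4984 = 47228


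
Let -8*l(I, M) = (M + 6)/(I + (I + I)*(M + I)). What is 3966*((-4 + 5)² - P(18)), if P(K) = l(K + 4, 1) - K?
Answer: 311678025/4136 ≈ 75357.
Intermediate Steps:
l(I, M) = -(6 + M)/(8*(I + 2*I*(I + M))) (l(I, M) = -(M + 6)/(8*(I + (I + I)*(M + I))) = -(6 + M)/(8*(I + (2*I)*(I + M))) = -(6 + M)/(8*(I + 2*I*(I + M))))
P(K) = -K - 7/(8*(4 + K)*(11 + 2*K)) (P(K) = (-6 - 1*1)/(8*(K + 4)*(1 + 2*(K + 4) + 2*1)) - K = (-6 - 1)/(8*(4 + K)*(1 + 2*(4 + K) + 2)) - K = (⅛)*(-7)/((4 + K)*(1 + (8 + 2*K) + 2)) - K = (⅛)*(-7)/((4 + K)*(11 + 2*K)) - K = -7/(8*(4 + K)*(11 + 2*K)) - K = -K - 7/(8*(4 + K)*(11 + 2*K)))
3966*((-4 + 5)² - P(18)) = 3966*((-4 + 5)² - (-7/8 - 1*18*(4 + 18)*(11 + 2*18))/((4 + 18)*(11 + 2*18))) = 3966*(1² - (-7/8 - 1*18*22*(11 + 36))/(22*(11 + 36))) = 3966*(1 - (-7/8 - 1*18*22*47)/(22*47)) = 3966*(1 - (-7/8 - 18612)/(22*47)) = 3966*(1 - (-148903)/(22*47*8)) = 3966*(1 - 1*(-148903/8272)) = 3966*(1 + 148903/8272) = 3966*(157175/8272) = 311678025/4136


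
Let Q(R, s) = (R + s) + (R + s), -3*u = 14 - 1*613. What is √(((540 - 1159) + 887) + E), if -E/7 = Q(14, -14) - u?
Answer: √14991/3 ≈ 40.813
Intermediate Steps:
u = 599/3 (u = -(14 - 1*613)/3 = -(14 - 613)/3 = -⅓*(-599) = 599/3 ≈ 199.67)
Q(R, s) = 2*R + 2*s
E = 4193/3 (E = -7*((2*14 + 2*(-14)) - 1*599/3) = -7*((28 - 28) - 599/3) = -7*(0 - 599/3) = -7*(-599/3) = 4193/3 ≈ 1397.7)
√(((540 - 1159) + 887) + E) = √(((540 - 1159) + 887) + 4193/3) = √((-619 + 887) + 4193/3) = √(268 + 4193/3) = √(4997/3) = √14991/3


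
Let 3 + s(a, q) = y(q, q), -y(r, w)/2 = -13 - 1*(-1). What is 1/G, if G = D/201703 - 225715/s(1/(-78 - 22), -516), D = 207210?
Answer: -605109/6503291605 ≈ -9.3047e-5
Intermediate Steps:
y(r, w) = 24 (y(r, w) = -2*(-13 - 1*(-1)) = -2*(-13 + 1) = -2*(-12) = 24)
s(a, q) = 21 (s(a, q) = -3 + 24 = 21)
G = -6503291605/605109 (G = 207210/201703 - 225715/21 = 207210*(1/201703) - 225715*1/21 = 207210/201703 - 32245/3 = -6503291605/605109 ≈ -10747.)
1/G = 1/(-6503291605/605109) = -605109/6503291605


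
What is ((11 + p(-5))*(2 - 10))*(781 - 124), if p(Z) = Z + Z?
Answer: -5256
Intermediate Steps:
p(Z) = 2*Z
((11 + p(-5))*(2 - 10))*(781 - 124) = ((11 + 2*(-5))*(2 - 10))*(781 - 124) = ((11 - 10)*(-8))*657 = (1*(-8))*657 = -8*657 = -5256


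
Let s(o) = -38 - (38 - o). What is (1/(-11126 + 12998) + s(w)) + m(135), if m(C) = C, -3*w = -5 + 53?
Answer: 80497/1872 ≈ 43.001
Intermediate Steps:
w = -16 (w = -(-5 + 53)/3 = -1/3*48 = -16)
s(o) = -76 + o (s(o) = -38 + (-38 + o) = -76 + o)
(1/(-11126 + 12998) + s(w)) + m(135) = (1/(-11126 + 12998) + (-76 - 16)) + 135 = (1/1872 - 92) + 135 = -172223/1872 + 135 = 80497/1872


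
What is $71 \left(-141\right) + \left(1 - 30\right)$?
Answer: $-10040$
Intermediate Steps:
$71 \left(-141\right) + \left(1 - 30\right) = -10011 + \left(1 - 30\right) = -10011 - 29 = -10040$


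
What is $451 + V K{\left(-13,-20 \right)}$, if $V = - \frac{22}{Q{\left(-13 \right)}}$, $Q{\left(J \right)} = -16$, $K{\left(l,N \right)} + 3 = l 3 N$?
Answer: $\frac{12155}{8} \approx 1519.4$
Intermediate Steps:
$K{\left(l,N \right)} = -3 + 3 N l$ ($K{\left(l,N \right)} = -3 + l 3 N = -3 + 3 l N = -3 + 3 N l$)
$V = \frac{11}{8}$ ($V = - \frac{22}{-16} = \left(-22\right) \left(- \frac{1}{16}\right) = \frac{11}{8} \approx 1.375$)
$451 + V K{\left(-13,-20 \right)} = 451 + \frac{11 \left(-3 + 3 \left(-20\right) \left(-13\right)\right)}{8} = 451 + \frac{11 \left(-3 + 780\right)}{8} = 451 + \frac{11}{8} \cdot 777 = 451 + \frac{8547}{8} = \frac{12155}{8}$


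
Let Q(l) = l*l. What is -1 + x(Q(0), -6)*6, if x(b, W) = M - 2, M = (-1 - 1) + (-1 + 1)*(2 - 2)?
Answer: -25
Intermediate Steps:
M = -2 (M = -2 + 0*0 = -2 + 0 = -2)
Q(l) = l²
x(b, W) = -4 (x(b, W) = -2 - 2 = -4)
-1 + x(Q(0), -6)*6 = -1 - 4*6 = -1 - 24 = -25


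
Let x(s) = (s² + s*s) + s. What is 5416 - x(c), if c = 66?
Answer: -3362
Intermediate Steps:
x(s) = s + 2*s² (x(s) = (s² + s²) + s = 2*s² + s = s + 2*s²)
5416 - x(c) = 5416 - 66*(1 + 2*66) = 5416 - 66*(1 + 132) = 5416 - 66*133 = 5416 - 1*8778 = 5416 - 8778 = -3362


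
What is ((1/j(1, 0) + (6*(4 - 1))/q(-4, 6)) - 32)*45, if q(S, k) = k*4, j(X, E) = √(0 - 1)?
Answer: -5625/4 - 45*I ≈ -1406.3 - 45.0*I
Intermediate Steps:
j(X, E) = I (j(X, E) = √(-1) = I)
q(S, k) = 4*k
((1/j(1, 0) + (6*(4 - 1))/q(-4, 6)) - 32)*45 = ((1/I + (6*(4 - 1))/((4*6))) - 32)*45 = ((1*(-I) + (6*3)/24) - 32)*45 = ((-I + 18*(1/24)) - 32)*45 = ((-I + ¾) - 32)*45 = ((¾ - I) - 32)*45 = (-125/4 - I)*45 = -5625/4 - 45*I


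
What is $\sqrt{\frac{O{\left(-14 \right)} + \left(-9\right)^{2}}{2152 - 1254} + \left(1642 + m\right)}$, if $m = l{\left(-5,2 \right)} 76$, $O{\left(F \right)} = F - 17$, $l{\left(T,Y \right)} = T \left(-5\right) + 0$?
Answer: $\frac{\sqrt{714081967}}{449} \approx 59.515$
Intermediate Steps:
$l{\left(T,Y \right)} = - 5 T$ ($l{\left(T,Y \right)} = - 5 T + 0 = - 5 T$)
$O{\left(F \right)} = -17 + F$ ($O{\left(F \right)} = F - 17 = -17 + F$)
$m = 1900$ ($m = \left(-5\right) \left(-5\right) 76 = 25 \cdot 76 = 1900$)
$\sqrt{\frac{O{\left(-14 \right)} + \left(-9\right)^{2}}{2152 - 1254} + \left(1642 + m\right)} = \sqrt{\frac{\left(-17 - 14\right) + \left(-9\right)^{2}}{2152 - 1254} + \left(1642 + 1900\right)} = \sqrt{\frac{-31 + 81}{898} + 3542} = \sqrt{50 \cdot \frac{1}{898} + 3542} = \sqrt{\frac{25}{449} + 3542} = \sqrt{\frac{1590383}{449}} = \frac{\sqrt{714081967}}{449}$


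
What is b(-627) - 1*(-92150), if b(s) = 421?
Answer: 92571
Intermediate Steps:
b(-627) - 1*(-92150) = 421 - 1*(-92150) = 421 + 92150 = 92571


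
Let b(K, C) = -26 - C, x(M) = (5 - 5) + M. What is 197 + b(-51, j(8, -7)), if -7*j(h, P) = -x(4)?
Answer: 1193/7 ≈ 170.43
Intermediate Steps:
x(M) = M (x(M) = 0 + M = M)
j(h, P) = 4/7 (j(h, P) = -(-1)*4/7 = -⅐*(-4) = 4/7)
197 + b(-51, j(8, -7)) = 197 + (-26 - 1*4/7) = 197 + (-26 - 4/7) = 197 - 186/7 = 1193/7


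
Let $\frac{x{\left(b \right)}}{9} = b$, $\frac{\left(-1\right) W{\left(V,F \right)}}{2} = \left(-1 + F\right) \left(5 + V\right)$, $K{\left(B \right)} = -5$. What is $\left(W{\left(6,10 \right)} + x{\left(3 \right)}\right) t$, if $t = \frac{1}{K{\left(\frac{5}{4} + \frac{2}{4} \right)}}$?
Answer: $\frac{171}{5} \approx 34.2$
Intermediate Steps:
$W{\left(V,F \right)} = - 2 \left(-1 + F\right) \left(5 + V\right)$
$x{\left(b \right)} = 9 b$
$t = - \frac{1}{5}$ ($t = \frac{1}{-5} = - \frac{1}{5} \approx -0.2$)
$\left(W{\left(6,10 \right)} + x{\left(3 \right)}\right) t = \left(\left(10 - 100 + 2 \cdot 6 - 20 \cdot 6\right) + 9 \cdot 3\right) \left(- \frac{1}{5}\right) = \left(\left(10 - 100 + 12 - 120\right) + 27\right) \left(- \frac{1}{5}\right) = \left(-198 + 27\right) \left(- \frac{1}{5}\right) = \left(-171\right) \left(- \frac{1}{5}\right) = \frac{171}{5}$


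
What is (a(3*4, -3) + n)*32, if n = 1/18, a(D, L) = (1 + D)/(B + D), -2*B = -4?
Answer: 1984/63 ≈ 31.492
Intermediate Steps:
B = 2 (B = -1/2*(-4) = 2)
a(D, L) = (1 + D)/(2 + D)
n = 1/18 ≈ 0.055556
(a(3*4, -3) + n)*32 = ((1 + 3*4)/(2 + 3*4) + 1/18)*32 = ((1 + 12)/(2 + 12) + 1/18)*32 = (13/14 + 1/18)*32 = (62/63)*32 = 1984/63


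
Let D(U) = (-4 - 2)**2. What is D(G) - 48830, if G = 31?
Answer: -48794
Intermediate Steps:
D(U) = 36 (D(U) = (-6)**2 = 36)
D(G) - 48830 = 36 - 48830 = -48794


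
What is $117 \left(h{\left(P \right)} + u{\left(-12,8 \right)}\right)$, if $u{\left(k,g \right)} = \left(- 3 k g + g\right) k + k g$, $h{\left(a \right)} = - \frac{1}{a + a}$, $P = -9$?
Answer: $- \frac{853619}{2} \approx -4.2681 \cdot 10^{5}$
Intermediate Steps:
$h{\left(a \right)} = - \frac{1}{2 a}$
$u{\left(k,g \right)} = g k + k \left(g - 3 g k\right)$ ($u{\left(k,g \right)} = \left(- 3 g k + g\right) k + g k = \left(g - 3 g k\right) k + g k = k \left(g - 3 g k\right) + g k = g k + k \left(g - 3 g k\right)$)
$117 \left(h{\left(P \right)} + u{\left(-12,8 \right)}\right) = 117 \left(- \frac{1}{2 \left(-9\right)} + 8 \left(-12\right) \left(2 - -36\right)\right) = 117 \left(\left(- \frac{1}{2}\right) \left(- \frac{1}{9}\right) + 8 \left(-12\right) \left(2 + 36\right)\right) = 117 \left(\frac{1}{18} + 8 \left(-12\right) 38\right) = 117 \left(\frac{1}{18} - 3648\right) = 117 \left(- \frac{65663}{18}\right) = - \frac{853619}{2}$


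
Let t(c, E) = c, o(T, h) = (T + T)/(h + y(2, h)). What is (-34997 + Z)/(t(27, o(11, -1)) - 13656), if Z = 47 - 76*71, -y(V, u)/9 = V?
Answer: 40346/13629 ≈ 2.9603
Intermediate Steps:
y(V, u) = -9*V
o(T, h) = 2*T/(-18 + h) (o(T, h) = (T + T)/(h - 9*2) = (2*T)/(h - 18) = (2*T)/(-18 + h) = 2*T/(-18 + h))
Z = -5349 (Z = 47 - 5396 = -5349)
(-34997 + Z)/(t(27, o(11, -1)) - 13656) = (-34997 - 5349)/(27 - 13656) = -40346/(-13629) = -40346*(-1/13629) = 40346/13629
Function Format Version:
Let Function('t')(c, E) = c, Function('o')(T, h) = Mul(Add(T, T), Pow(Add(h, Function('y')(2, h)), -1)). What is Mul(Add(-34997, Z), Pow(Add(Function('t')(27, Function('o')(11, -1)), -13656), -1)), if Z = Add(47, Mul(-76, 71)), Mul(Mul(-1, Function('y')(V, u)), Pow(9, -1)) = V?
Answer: Rational(40346, 13629) ≈ 2.9603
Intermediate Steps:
Function('y')(V, u) = Mul(-9, V)
Function('o')(T, h) = Mul(2, T, Pow(Add(-18, h), -1)) (Function('o')(T, h) = Mul(Add(T, T), Pow(Add(h, Mul(-9, 2)), -1)) = Mul(Mul(2, T), Pow(Add(h, -18), -1)) = Mul(Mul(2, T), Pow(Add(-18, h), -1)) = Mul(2, T, Pow(Add(-18, h), -1)))
Z = -5349 (Z = Add(47, -5396) = -5349)
Mul(Add(-34997, Z), Pow(Add(Function('t')(27, Function('o')(11, -1)), -13656), -1)) = Mul(Add(-34997, -5349), Pow(Add(27, -13656), -1)) = Mul(-40346, Pow(-13629, -1)) = Mul(-40346, Rational(-1, 13629)) = Rational(40346, 13629)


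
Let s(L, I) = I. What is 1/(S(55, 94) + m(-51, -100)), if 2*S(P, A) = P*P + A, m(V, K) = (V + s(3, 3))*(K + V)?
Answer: 2/17615 ≈ 0.00011354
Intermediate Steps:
m(V, K) = (3 + V)*(K + V) (m(V, K) = (V + 3)*(K + V) = (3 + V)*(K + V))
S(P, A) = A/2 + P²/2 (S(P, A) = (P*P + A)/2 = (P² + A)/2 = (A + P²)/2 = A/2 + P²/2)
1/(S(55, 94) + m(-51, -100)) = 1/(((½)*94 + (½)*55²) + ((-51)² + 3*(-100) + 3*(-51) - 100*(-51))) = 1/((47 + (½)*3025) + (2601 - 300 - 153 + 5100)) = 1/((47 + 3025/2) + 7248) = 1/(3119/2 + 7248) = 1/(17615/2) = 2/17615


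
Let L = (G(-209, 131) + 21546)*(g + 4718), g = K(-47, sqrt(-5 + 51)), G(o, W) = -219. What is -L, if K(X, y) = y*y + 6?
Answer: -101729790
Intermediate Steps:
K(X, y) = 6 + y**2 (K(X, y) = y**2 + 6 = 6 + y**2)
g = 52 (g = 6 + (sqrt(-5 + 51))**2 = 6 + (sqrt(46))**2 = 6 + 46 = 52)
L = 101729790 (L = (-219 + 21546)*(52 + 4718) = 21327*4770 = 101729790)
-L = -1*101729790 = -101729790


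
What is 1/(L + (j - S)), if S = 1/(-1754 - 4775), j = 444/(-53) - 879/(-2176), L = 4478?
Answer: 752976512/3365825148411 ≈ 0.00022371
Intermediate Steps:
j = -919557/115328 (j = 444*(-1/53) - 879*(-1/2176) = -444/53 + 879/2176 = -919557/115328 ≈ -7.9734)
S = -1/6529 (S = 1/(-6529) = -1/6529 ≈ -0.00015316)
1/(L + (j - S)) = 1/(4478 + (-919557/115328 - 1*(-1/6529))) = 1/(4478 + (-919557/115328 + 1/6529)) = 1/(4478 - 6003672325/752976512) = 1/(3365825148411/752976512) = 752976512/3365825148411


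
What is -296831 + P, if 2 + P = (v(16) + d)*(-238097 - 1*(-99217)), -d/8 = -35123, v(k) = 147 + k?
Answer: -39045992193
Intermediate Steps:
d = 280984 (d = -8*(-35123) = 280984)
P = -39045695362 (P = -2 + ((147 + 16) + 280984)*(-238097 - 1*(-99217)) = -2 + (163 + 280984)*(-238097 + 99217) = -2 + 281147*(-138880) = -2 - 39045695360 = -39045695362)
-296831 + P = -296831 - 39045695362 = -39045992193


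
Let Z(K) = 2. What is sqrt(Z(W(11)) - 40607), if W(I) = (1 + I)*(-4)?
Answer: I*sqrt(40605) ≈ 201.51*I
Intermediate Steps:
W(I) = -4 - 4*I
sqrt(Z(W(11)) - 40607) = sqrt(2 - 40607) = sqrt(-40605) = I*sqrt(40605)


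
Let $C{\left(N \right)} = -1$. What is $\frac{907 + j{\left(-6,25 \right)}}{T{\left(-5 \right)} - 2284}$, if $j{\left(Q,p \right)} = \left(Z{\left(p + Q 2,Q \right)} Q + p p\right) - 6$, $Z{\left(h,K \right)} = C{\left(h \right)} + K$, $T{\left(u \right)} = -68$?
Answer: $- \frac{2}{3} \approx -0.66667$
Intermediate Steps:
$Z{\left(h,K \right)} = -1 + K$
$j{\left(Q,p \right)} = -6 + p^{2} + Q \left(-1 + Q\right)$ ($j{\left(Q,p \right)} = \left(\left(-1 + Q\right) Q + p p\right) - 6 = \left(Q \left(-1 + Q\right) + p^{2}\right) - 6 = \left(p^{2} + Q \left(-1 + Q\right)\right) - 6 = -6 + p^{2} + Q \left(-1 + Q\right)$)
$\frac{907 + j{\left(-6,25 \right)}}{T{\left(-5 \right)} - 2284} = \frac{907 - \left(6 - 625 + 6 \left(-1 - 6\right)\right)}{-68 - 2284} = \frac{907 - -661}{-2352} = \left(907 + \left(-6 + 625 + 42\right)\right) \left(- \frac{1}{2352}\right) = \left(907 + 661\right) \left(- \frac{1}{2352}\right) = 1568 \left(- \frac{1}{2352}\right) = - \frac{2}{3}$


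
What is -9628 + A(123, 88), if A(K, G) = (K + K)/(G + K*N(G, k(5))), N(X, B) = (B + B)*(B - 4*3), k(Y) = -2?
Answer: -33582341/3488 ≈ -9628.0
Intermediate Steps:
N(X, B) = 2*B*(-12 + B) (N(X, B) = (2*B)*(B - 12) = (2*B)*(-12 + B) = 2*B*(-12 + B))
A(K, G) = 2*K/(G + 56*K) (A(K, G) = (K + K)/(G + K*(2*(-2)*(-12 - 2))) = (2*K)/(G + K*(2*(-2)*(-14))) = (2*K)/(G + K*56) = (2*K)/(G + 56*K) = 2*K/(G + 56*K))
-9628 + A(123, 88) = -9628 + 2*123/(88 + 56*123) = -9628 + 2*123/(88 + 6888) = -9628 + 2*123/6976 = -9628 + 2*123*(1/6976) = -9628 + 123/3488 = -33582341/3488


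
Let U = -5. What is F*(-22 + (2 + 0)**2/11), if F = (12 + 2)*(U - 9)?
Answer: 46648/11 ≈ 4240.7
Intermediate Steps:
F = -196 (F = (12 + 2)*(-5 - 9) = 14*(-14) = -196)
F*(-22 + (2 + 0)**2/11) = -196*(-22 + (2 + 0)**2/11) = -196*(-22 + 2**2*(1/11)) = -196*(-22 + 4*(1/11)) = -196*(-22 + 4/11) = -196*(-238/11) = 46648/11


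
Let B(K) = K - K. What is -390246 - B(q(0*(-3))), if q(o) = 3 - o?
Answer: -390246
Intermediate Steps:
B(K) = 0
-390246 - B(q(0*(-3))) = -390246 - 1*0 = -390246 + 0 = -390246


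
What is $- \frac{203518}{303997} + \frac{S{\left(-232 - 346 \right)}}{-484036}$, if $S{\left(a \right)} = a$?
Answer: $- \frac{49167164191}{73572745946} \approx -0.66828$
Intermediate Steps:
$- \frac{203518}{303997} + \frac{S{\left(-232 - 346 \right)}}{-484036} = - \frac{203518}{303997} + \frac{-232 - 346}{-484036} = \left(-203518\right) \frac{1}{303997} - - \frac{289}{242018} = - \frac{203518}{303997} + \frac{289}{242018} = - \frac{49167164191}{73572745946}$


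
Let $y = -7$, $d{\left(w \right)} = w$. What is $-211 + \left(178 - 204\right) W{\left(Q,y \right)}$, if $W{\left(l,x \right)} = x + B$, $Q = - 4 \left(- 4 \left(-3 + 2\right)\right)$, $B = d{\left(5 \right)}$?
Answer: $-159$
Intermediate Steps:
$B = 5$
$Q = -16$ ($Q = - 4 \left(\left(-4\right) \left(-1\right)\right) = \left(-4\right) 4 = -16$)
$W{\left(l,x \right)} = 5 + x$ ($W{\left(l,x \right)} = x + 5 = 5 + x$)
$-211 + \left(178 - 204\right) W{\left(Q,y \right)} = -211 + \left(178 - 204\right) \left(5 - 7\right) = -211 - -52 = -211 + 52 = -159$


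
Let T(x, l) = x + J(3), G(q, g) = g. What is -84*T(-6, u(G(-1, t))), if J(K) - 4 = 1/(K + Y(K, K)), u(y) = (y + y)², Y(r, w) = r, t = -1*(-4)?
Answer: 154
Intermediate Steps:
t = 4
u(y) = 4*y² (u(y) = (2*y)² = 4*y²)
J(K) = 4 + 1/(2*K) (J(K) = 4 + 1/(K + K) = 4 + 1/(2*K))
T(x, l) = 25/6 + x (T(x, l) = x + (4 + (½)/3) = x + (4 + (½)*(⅓)) = x + (4 + ⅙) = x + 25/6 = 25/6 + x)
-84*T(-6, u(G(-1, t))) = -84*(25/6 - 6) = -84*(-11/6) = 154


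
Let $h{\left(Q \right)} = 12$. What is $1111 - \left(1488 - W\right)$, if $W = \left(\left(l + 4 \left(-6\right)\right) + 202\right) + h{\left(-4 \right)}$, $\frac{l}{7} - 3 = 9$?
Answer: $-103$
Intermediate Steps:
$l = 84$ ($l = 21 + 7 \cdot 9 = 21 + 63 = 84$)
$W = 274$ ($W = \left(\left(84 + 4 \left(-6\right)\right) + 202\right) + 12 = \left(\left(84 - 24\right) + 202\right) + 12 = \left(60 + 202\right) + 12 = 262 + 12 = 274$)
$1111 - \left(1488 - W\right) = 1111 - \left(1488 - 274\right) = 1111 - 1214 = -103$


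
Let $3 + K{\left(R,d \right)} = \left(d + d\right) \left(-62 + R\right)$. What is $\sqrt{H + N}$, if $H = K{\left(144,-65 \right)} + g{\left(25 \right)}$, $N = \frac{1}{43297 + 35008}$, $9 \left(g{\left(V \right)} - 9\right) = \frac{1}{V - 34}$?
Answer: $\frac{i \sqrt{5291480522406670}}{704745} \approx 103.22 i$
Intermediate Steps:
$g{\left(V \right)} = 9 + \frac{1}{9 \left(-34 + V\right)}$ ($g{\left(V \right)} = 9 + \frac{1}{9 \left(V - 34\right)} = 9 + \frac{1}{9 \left(-34 + V\right)}$)
$K{\left(R,d \right)} = -3 + 2 d \left(-62 + R\right)$ ($K{\left(R,d \right)} = -3 + \left(d + d\right) \left(-62 + R\right) = -3 + 2 d \left(-62 + R\right)$)
$N = \frac{1}{78305} \approx 1.2771 \cdot 10^{-5}$
$H = - \frac{862975}{81}$ ($H = \left(-3 - -8060 + 2 \cdot 144 \left(-65\right)\right) + \frac{-2753 + 81 \cdot 25}{9 \left(-34 + 25\right)} = \left(-3 + 8060 - 18720\right) + \frac{-2753 + 2025}{9 \left(-9\right)} = -10663 + \frac{1}{9} \left(- \frac{1}{9}\right) \left(-728\right) = -10663 + \frac{728}{81} = - \frac{862975}{81} \approx -10654.0$)
$\sqrt{H + N} = \sqrt{- \frac{862975}{81} + \frac{1}{78305}} = \sqrt{- \frac{67575257294}{6342705}} = \frac{i \sqrt{5291480522406670}}{704745}$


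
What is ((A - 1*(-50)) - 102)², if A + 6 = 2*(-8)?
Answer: 5476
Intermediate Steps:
A = -22 (A = -6 + 2*(-8) = -6 - 16 = -22)
((A - 1*(-50)) - 102)² = ((-22 - 1*(-50)) - 102)² = ((-22 + 50) - 102)² = (28 - 102)² = (-74)² = 5476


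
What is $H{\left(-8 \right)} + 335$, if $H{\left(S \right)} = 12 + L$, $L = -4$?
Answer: $343$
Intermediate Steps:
$H{\left(S \right)} = 8$ ($H{\left(S \right)} = 12 - 4 = 8$)
$H{\left(-8 \right)} + 335 = 8 + 335 = 343$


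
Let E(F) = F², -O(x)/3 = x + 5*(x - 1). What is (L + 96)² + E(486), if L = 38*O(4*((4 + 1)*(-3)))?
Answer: 1739626632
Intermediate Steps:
O(x) = 15 - 18*x (O(x) = -3*(x + 5*(x - 1)) = -3*(x + 5*(-1 + x)) = -3*(x + (-5 + 5*x)) = -3*(-5 + 6*x) = 15 - 18*x)
L = 41610 (L = 38*(15 - 72*(4 + 1)*(-3)) = 38*(15 - 72*5*(-3)) = 38*(15 - 72*(-15)) = 38*(15 - 18*(-60)) = 38*(15 + 1080) = 38*1095 = 41610)
(L + 96)² + E(486) = (41610 + 96)² + 486² = 41706² + 236196 = 1739390436 + 236196 = 1739626632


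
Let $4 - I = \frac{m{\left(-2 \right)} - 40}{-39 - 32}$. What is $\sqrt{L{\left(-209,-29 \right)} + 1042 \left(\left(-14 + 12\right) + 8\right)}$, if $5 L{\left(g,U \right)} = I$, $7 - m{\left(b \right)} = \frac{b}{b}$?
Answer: $\frac{\sqrt{31519882}}{71} \approx 79.074$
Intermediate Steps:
$m{\left(b \right)} = 6$ ($m{\left(b \right)} = 7 - \frac{b}{b} = 7 - 1 = 6$)
$I = \frac{250}{71}$ ($I = 4 - \frac{6 - 40}{-39 - 32} = 4 - - \frac{34}{-71} = 4 - \left(-34\right) \left(- \frac{1}{71}\right) = 4 - \frac{34}{71} = \frac{250}{71} \approx 3.5211$)
$L{\left(g,U \right)} = \frac{50}{71}$ ($L{\left(g,U \right)} = \frac{1}{5} \cdot \frac{250}{71} = \frac{50}{71}$)
$\sqrt{L{\left(-209,-29 \right)} + 1042 \left(\left(-14 + 12\right) + 8\right)} = \sqrt{\frac{50}{71} + 1042 \left(\left(-14 + 12\right) + 8\right)} = \sqrt{\frac{50}{71} + 1042 \left(-2 + 8\right)} = \sqrt{\frac{50}{71} + 1042 \cdot 6} = \sqrt{\frac{50}{71} + 6252} = \sqrt{\frac{443942}{71}} = \frac{\sqrt{31519882}}{71}$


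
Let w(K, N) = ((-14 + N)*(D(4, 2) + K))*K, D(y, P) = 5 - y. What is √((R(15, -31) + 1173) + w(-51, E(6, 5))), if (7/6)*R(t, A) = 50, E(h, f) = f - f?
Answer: 3*I*√187747/7 ≈ 185.7*I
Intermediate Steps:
E(h, f) = 0
R(t, A) = 300/7 (R(t, A) = (6/7)*50 = 300/7)
w(K, N) = K*(1 + K)*(-14 + N) (w(K, N) = ((-14 + N)*((5 - 1*4) + K))*K = ((-14 + N)*((5 - 4) + K))*K = ((-14 + N)*(1 + K))*K = ((1 + K)*(-14 + N))*K = K*(1 + K)*(-14 + N))
√((R(15, -31) + 1173) + w(-51, E(6, 5))) = √((300/7 + 1173) - 51*(-14 + 0 - 14*(-51) - 51*0)) = √(8511/7 - 51*(-14 + 0 + 714 + 0)) = √(8511/7 - 51*700) = √(8511/7 - 35700) = √(-241389/7) = 3*I*√187747/7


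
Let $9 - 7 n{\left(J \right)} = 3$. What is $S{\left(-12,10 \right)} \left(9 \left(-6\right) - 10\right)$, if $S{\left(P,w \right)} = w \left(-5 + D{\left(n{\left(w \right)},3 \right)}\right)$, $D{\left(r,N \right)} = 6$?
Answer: $-640$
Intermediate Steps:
$n{\left(J \right)} = \frac{6}{7}$ ($n{\left(J \right)} = \frac{9}{7} - \frac{3}{7} = \frac{6}{7}$)
$S{\left(P,w \right)} = w$ ($S{\left(P,w \right)} = w \left(-5 + 6\right) = w 1 = w$)
$S{\left(-12,10 \right)} \left(9 \left(-6\right) - 10\right) = 10 \left(9 \left(-6\right) - 10\right) = 10 \left(-54 - 10\right) = 10 \left(-64\right) = -640$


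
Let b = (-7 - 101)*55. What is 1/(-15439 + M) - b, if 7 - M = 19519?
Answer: 207608939/34951 ≈ 5940.0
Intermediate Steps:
M = -19512 (M = 7 - 1*19519 = 7 - 19519 = -19512)
b = -5940 (b = -108*55 = -5940)
1/(-15439 + M) - b = 1/(-15439 - 19512) - 1*(-5940) = 1/(-34951) + 5940 = -1/34951 + 5940 = 207608939/34951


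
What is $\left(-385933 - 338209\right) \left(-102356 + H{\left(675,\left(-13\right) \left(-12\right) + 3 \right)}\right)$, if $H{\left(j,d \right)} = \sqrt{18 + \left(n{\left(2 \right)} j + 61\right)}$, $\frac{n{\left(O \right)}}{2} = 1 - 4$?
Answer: $74120278552 - 13758698 i \sqrt{11} \approx 7.412 \cdot 10^{10} - 4.5632 \cdot 10^{7} i$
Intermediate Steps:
$n{\left(O \right)} = -6$ ($n{\left(O \right)} = 2 \left(1 - 4\right) = 2 \left(-3\right) = -6$)
$H{\left(j,d \right)} = \sqrt{79 - 6 j}$ ($H{\left(j,d \right)} = \sqrt{18 - \left(-61 + 6 j\right)} = \sqrt{79 - 6 j}$)
$\left(-385933 - 338209\right) \left(-102356 + H{\left(675,\left(-13\right) \left(-12\right) + 3 \right)}\right) = \left(-385933 - 338209\right) \left(-102356 + \sqrt{79 - 4050}\right) = - 724142 \left(-102356 + \sqrt{79 - 4050}\right) = - 724142 \left(-102356 + \sqrt{-3971}\right) = - 724142 \left(-102356 + 19 i \sqrt{11}\right) = 74120278552 - 13758698 i \sqrt{11}$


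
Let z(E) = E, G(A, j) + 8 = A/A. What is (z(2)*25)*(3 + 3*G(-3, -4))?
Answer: -900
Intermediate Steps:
G(A, j) = -7 (G(A, j) = -8 + A/A = -8 + 1 = -7)
(z(2)*25)*(3 + 3*G(-3, -4)) = (2*25)*(3 + 3*(-7)) = 50*(3 - 21) = 50*(-18) = -900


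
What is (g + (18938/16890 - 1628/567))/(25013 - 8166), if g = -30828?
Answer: -49207518119/26889580935 ≈ -1.8300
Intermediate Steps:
(g + (18938/16890 - 1628/567))/(25013 - 8166) = (-30828 + (18938/16890 - 1628/567))/(25013 - 8166) = (-30828 + (18938*(1/16890) - 1628*1/567))/16847 = (-30828 + (9469/8445 - 1628/567))*(1/16847) = (-30828 - 2793179/1596105)*(1/16847) = -49207518119/1596105*1/16847 = -49207518119/26889580935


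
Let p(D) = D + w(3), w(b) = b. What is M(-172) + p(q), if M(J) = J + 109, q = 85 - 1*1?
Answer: 24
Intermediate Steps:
q = 84 (q = 85 - 1 = 84)
M(J) = 109 + J
p(D) = 3 + D (p(D) = D + 3 = 3 + D)
M(-172) + p(q) = (109 - 172) + (3 + 84) = -63 + 87 = 24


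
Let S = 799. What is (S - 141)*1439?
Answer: 946862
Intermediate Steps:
(S - 141)*1439 = (799 - 141)*1439 = 658*1439 = 946862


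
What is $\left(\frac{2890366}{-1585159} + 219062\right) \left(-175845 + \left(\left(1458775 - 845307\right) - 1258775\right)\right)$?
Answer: $- \frac{285141099085926784}{1585159} \approx -1.7988 \cdot 10^{11}$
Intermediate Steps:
$\left(\frac{2890366}{-1585159} + 219062\right) \left(-175845 + \left(\left(1458775 - 845307\right) - 1258775\right)\right) = \left(2890366 \left(- \frac{1}{1585159}\right) + 219062\right) \left(-175845 + \left(613468 - 1258775\right)\right) = \left(- \frac{2890366}{1585159} + 219062\right) \left(-175845 - 645307\right) = \frac{347245210492}{1585159} \left(-821152\right) = - \frac{285141099085926784}{1585159}$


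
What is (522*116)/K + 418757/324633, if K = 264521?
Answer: 130427197813/85872245793 ≈ 1.5189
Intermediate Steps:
(522*116)/K + 418757/324633 = (522*116)/264521 + 418757/324633 = 60552*(1/264521) + 418757*(1/324633) = 60552/264521 + 418757/324633 = 130427197813/85872245793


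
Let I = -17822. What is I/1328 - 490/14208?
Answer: -7933303/589632 ≈ -13.455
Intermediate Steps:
I/1328 - 490/14208 = -17822/1328 - 490/14208 = -17822*1/1328 - 490*1/14208 = -8911/664 - 245/7104 = -7933303/589632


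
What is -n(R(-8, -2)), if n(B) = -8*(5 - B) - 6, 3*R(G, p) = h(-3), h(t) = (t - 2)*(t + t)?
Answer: -34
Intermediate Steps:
h(t) = 2*t*(-2 + t) (h(t) = (-2 + t)*(2*t) = 2*t*(-2 + t))
R(G, p) = 10 (R(G, p) = (2*(-3)*(-2 - 3))/3 = (2*(-3)*(-5))/3 = (⅓)*30 = 10)
n(B) = -46 + 8*B (n(B) = (-40 + 8*B) - 6 = -46 + 8*B)
-n(R(-8, -2)) = -(-46 + 8*10) = -(-46 + 80) = -1*34 = -34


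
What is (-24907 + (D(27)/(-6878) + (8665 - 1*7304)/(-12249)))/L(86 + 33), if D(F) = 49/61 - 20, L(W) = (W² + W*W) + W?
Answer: -13435684139/15341977386 ≈ -0.87575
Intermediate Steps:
L(W) = W + 2*W² (L(W) = (W² + W²) + W = 2*W² + W = W + 2*W²)
D(F) = -1171/61 (D(F) = 49*(1/61) - 20 = 49/61 - 20 = -1171/61)
(-24907 + (D(27)/(-6878) + (8665 - 1*7304)/(-12249)))/L(86 + 33) = (-24907 + (-1171/61/(-6878) + (8665 - 1*7304)/(-12249)))/(((86 + 33)*(1 + 2*(86 + 33)))) = (-24907 + (-1171/61*(-1/6878) + (8665 - 7304)*(-1/12249)))/((119*(1 + 2*119))) = (-24907 + (1171/419558 + 1361*(-1/12249)))/((119*(1 + 238))) = (-24907 + (1171/419558 - ⅑))/((119*239)) = (-24907 - 409019/3776022)/28441 = -94049788973/3776022*1/28441 = -13435684139/15341977386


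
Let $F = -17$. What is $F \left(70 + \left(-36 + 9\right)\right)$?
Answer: $-731$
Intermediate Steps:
$F \left(70 + \left(-36 + 9\right)\right) = - 17 \left(70 + \left(-36 + 9\right)\right) = - 17 \left(70 - 27\right) = \left(-17\right) 43 = -731$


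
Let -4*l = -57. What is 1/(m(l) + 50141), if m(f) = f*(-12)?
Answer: 1/49970 ≈ 2.0012e-5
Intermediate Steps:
l = 57/4 (l = -¼*(-57) = 57/4 ≈ 14.250)
m(f) = -12*f
1/(m(l) + 50141) = 1/(-12*57/4 + 50141) = 1/(-171 + 50141) = 1/49970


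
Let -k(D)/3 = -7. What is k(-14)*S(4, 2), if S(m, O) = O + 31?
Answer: 693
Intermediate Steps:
S(m, O) = 31 + O
k(D) = 21 (k(D) = -3*(-7) = 21)
k(-14)*S(4, 2) = 21*(31 + 2) = 21*33 = 693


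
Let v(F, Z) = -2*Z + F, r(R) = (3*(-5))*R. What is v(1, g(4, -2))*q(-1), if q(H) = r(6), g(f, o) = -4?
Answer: -810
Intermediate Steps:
r(R) = -15*R
v(F, Z) = F - 2*Z
q(H) = -90 (q(H) = -15*6 = -90)
v(1, g(4, -2))*q(-1) = (1 - 2*(-4))*(-90) = (1 + 8)*(-90) = 9*(-90) = -810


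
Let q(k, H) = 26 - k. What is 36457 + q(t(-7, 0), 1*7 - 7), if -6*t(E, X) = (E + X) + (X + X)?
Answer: 218891/6 ≈ 36482.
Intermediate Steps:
t(E, X) = -X/2 - E/6 (t(E, X) = -((E + X) + (X + X))/6 = -((E + X) + 2*X)/6 = -(E + 3*X)/6 = -X/2 - E/6)
36457 + q(t(-7, 0), 1*7 - 7) = 36457 + (26 - (-½*0 - ⅙*(-7))) = 36457 + (26 - (0 + 7/6)) = 36457 + (26 - 1*7/6) = 36457 + (26 - 7/6) = 36457 + 149/6 = 218891/6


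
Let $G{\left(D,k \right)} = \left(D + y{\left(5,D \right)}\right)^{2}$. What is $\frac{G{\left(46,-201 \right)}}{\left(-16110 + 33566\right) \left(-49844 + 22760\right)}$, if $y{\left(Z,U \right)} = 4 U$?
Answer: $- \frac{13225}{118194576} \approx -0.00011189$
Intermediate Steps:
$G{\left(D,k \right)} = 25 D^{2}$ ($G{\left(D,k \right)} = \left(D + 4 D\right)^{2} = \left(5 D\right)^{2} = 25 D^{2}$)
$\frac{G{\left(46,-201 \right)}}{\left(-16110 + 33566\right) \left(-49844 + 22760\right)} = \frac{25 \cdot 46^{2}}{\left(-16110 + 33566\right) \left(-49844 + 22760\right)} = \frac{25 \cdot 2116}{17456 \left(-27084\right)} = \frac{52900}{-472778304} = 52900 \left(- \frac{1}{472778304}\right) = - \frac{13225}{118194576}$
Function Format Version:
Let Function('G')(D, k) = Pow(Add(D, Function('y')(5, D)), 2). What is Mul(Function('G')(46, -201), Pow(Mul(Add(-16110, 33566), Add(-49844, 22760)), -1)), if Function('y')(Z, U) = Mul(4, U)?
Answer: Rational(-13225, 118194576) ≈ -0.00011189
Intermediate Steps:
Function('G')(D, k) = Mul(25, Pow(D, 2)) (Function('G')(D, k) = Pow(Add(D, Mul(4, D)), 2) = Pow(Mul(5, D), 2) = Mul(25, Pow(D, 2)))
Mul(Function('G')(46, -201), Pow(Mul(Add(-16110, 33566), Add(-49844, 22760)), -1)) = Mul(Mul(25, Pow(46, 2)), Pow(Mul(Add(-16110, 33566), Add(-49844, 22760)), -1)) = Mul(Mul(25, 2116), Pow(Mul(17456, -27084), -1)) = Mul(52900, Pow(-472778304, -1)) = Mul(52900, Rational(-1, 472778304)) = Rational(-13225, 118194576)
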